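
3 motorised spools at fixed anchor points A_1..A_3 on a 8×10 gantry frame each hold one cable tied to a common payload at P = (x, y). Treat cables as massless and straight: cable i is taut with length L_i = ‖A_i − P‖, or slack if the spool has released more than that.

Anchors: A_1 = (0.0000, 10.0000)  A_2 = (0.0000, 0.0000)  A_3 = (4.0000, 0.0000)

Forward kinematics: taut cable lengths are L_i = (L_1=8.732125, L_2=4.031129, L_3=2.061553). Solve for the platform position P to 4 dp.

circle eqns → linear via eq_j − eq_1; set q_j = A_j·A_j − L_j²
q_1 = 0.0000+100.0000−76.2500 = 23.7500
0.0000·x + 20.0000·y = q_1−q_2 = 40.0000
-8.0000·x + 20.0000·y = q_1−q_3 = 12.0000
solve first two rows → x=3.5000, y=2.0000

(3.5000, 2.0000)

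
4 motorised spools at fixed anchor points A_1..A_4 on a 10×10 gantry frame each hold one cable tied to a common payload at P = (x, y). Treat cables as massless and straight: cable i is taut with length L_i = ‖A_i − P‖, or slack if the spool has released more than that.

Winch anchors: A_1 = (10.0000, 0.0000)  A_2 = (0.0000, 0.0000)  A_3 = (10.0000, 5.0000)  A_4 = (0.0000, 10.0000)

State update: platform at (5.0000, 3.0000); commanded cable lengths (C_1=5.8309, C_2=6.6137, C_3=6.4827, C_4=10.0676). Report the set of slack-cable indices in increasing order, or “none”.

i=1: geometric 5.8310 vs commanded 5.8309 ⇒ taut
i=2: geometric 5.8310 vs commanded 6.6137 ⇒ slack
i=3: geometric 5.3852 vs commanded 6.4827 ⇒ slack
i=4: geometric 8.6023 vs commanded 10.0676 ⇒ slack

2, 3, 4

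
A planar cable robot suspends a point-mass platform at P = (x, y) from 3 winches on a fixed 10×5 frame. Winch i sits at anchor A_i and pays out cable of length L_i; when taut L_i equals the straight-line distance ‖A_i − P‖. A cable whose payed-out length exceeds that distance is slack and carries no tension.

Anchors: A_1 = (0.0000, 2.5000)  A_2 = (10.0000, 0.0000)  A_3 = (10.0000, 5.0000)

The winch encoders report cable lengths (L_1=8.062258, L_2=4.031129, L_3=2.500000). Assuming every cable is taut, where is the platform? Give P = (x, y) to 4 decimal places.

(8.0000, 3.5000)

each cable: (A_i−P)·(A_i−P) = L_i²; let c_i = ‖A_i‖²−L_i²
c_1 = 0.0000+6.2500−65.0000 = -58.7500
row 1: -20.0000x + 5.0000y = -142.5000  (c_2=83.7500)
row 2: -20.0000x − 5.0000y = -177.5000  (c_3=118.7500)
Cramer on rows 1–2 → x = 8.0000, y = 3.5000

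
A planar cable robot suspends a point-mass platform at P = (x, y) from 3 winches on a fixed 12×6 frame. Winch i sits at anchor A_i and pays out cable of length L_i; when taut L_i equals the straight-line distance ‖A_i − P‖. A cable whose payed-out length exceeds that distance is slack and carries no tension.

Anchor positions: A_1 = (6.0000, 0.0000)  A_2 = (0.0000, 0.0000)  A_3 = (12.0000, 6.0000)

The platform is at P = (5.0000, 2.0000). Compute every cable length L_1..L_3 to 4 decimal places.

cable 1: Δx=1.0000, Δy=-2.0000; L_1 = √(Δx²+Δy²) = 2.2361
cable 2: Δx=-5.0000, Δy=-2.0000; L_2 = √(Δx²+Δy²) = 5.3852
cable 3: Δx=7.0000, Δy=4.0000; L_3 = √(Δx²+Δy²) = 8.0623

(2.2361, 5.3852, 8.0623)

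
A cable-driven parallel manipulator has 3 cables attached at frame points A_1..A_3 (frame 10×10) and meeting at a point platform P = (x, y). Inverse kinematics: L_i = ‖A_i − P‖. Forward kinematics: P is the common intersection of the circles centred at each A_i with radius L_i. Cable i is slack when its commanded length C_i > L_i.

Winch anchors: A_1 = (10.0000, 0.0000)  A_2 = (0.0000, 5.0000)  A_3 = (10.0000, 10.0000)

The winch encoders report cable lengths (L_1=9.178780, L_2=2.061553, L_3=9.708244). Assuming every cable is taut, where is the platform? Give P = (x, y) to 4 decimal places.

expand ‖A_i−P‖²=L_i² and subtract eq 1 (k_i ≔ ‖A_i‖²−L_i²)
k_1 = 100.0000+0.0000−84.2500 = 15.7500
eq1−eq2 → [20.0000  -10.0000]·P = -5.0000
eq1−eq3 → [0.0000  -20.0000]·P = -90.0000
2×2 solve → P = (2.0000, 4.5000)

(2.0000, 4.5000)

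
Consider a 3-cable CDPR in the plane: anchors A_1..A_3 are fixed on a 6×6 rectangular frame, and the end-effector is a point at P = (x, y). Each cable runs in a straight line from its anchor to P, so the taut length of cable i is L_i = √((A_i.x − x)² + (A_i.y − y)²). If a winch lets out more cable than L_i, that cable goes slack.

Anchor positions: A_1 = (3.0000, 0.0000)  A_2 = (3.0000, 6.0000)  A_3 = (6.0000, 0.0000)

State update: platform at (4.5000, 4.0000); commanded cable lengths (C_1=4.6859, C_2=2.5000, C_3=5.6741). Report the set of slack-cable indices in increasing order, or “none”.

1, 3

i=1: geometric 4.2720 vs commanded 4.6859 ⇒ slack
i=2: geometric 2.5000 vs commanded 2.5000 ⇒ taut
i=3: geometric 4.2720 vs commanded 5.6741 ⇒ slack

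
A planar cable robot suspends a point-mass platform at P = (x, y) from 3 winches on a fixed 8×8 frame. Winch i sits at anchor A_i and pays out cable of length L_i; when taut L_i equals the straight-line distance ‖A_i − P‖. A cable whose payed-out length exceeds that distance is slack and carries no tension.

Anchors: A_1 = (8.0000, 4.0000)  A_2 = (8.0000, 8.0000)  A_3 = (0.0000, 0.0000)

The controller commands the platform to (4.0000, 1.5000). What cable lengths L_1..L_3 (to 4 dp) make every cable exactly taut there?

(4.7170, 7.6322, 4.2720)

L_1 = √((8.0000−4.0000)² + (4.0000−1.5000)²) = 4.7170
L_2 = √((8.0000−4.0000)² + (8.0000−1.5000)²) = 7.6322
L_3 = √((0.0000−4.0000)² + (0.0000−1.5000)²) = 4.2720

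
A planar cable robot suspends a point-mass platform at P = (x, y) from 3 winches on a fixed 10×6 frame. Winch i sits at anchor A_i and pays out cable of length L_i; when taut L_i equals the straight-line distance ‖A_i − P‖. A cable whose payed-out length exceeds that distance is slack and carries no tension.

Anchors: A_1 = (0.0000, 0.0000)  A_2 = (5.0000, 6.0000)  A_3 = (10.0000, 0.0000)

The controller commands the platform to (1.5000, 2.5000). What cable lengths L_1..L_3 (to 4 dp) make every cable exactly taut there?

L_1 = √((0.0000−1.5000)² + (0.0000−2.5000)²) = 2.9155
L_2 = √((5.0000−1.5000)² + (6.0000−2.5000)²) = 4.9497
L_3 = √((10.0000−1.5000)² + (0.0000−2.5000)²) = 8.8600

(2.9155, 4.9497, 8.8600)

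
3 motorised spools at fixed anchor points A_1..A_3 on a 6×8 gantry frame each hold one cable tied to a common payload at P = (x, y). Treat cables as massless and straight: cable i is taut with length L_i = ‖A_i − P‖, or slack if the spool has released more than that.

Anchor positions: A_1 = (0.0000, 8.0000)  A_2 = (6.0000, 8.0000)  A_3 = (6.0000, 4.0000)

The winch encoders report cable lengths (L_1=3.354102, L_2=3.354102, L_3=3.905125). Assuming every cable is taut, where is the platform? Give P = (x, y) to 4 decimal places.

(3.0000, 6.5000)

circle eqns → linear via eq_j − eq_1; set k_j = A_j·A_j − L_j²
k_1 = 0.0000+64.0000−11.2500 = 52.7500
-12.0000·x + 0.0000·y = k_1−k_2 = -36.0000
-12.0000·x + 8.0000·y = k_1−k_3 = 16.0000
solve first two rows → x=3.0000, y=6.5000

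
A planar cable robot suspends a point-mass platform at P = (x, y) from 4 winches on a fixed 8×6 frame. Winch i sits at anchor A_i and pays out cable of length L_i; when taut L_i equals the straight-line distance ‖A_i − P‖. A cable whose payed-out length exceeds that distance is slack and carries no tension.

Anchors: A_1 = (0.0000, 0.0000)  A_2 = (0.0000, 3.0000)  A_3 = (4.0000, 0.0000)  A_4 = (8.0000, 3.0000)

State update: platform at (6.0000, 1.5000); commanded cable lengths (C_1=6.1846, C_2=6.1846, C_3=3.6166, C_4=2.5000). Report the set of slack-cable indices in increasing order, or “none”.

3

cable 1: L_1 = ‖A_1−P‖ = 6.1847;  C_1 = 6.1846 → taut
cable 2: L_2 = ‖A_2−P‖ = 6.1847;  C_2 = 6.1846 → taut
cable 3: L_3 = ‖A_3−P‖ = 2.5000;  C_3 = 3.6166 → slack
cable 4: L_4 = ‖A_4−P‖ = 2.5000;  C_4 = 2.5000 → taut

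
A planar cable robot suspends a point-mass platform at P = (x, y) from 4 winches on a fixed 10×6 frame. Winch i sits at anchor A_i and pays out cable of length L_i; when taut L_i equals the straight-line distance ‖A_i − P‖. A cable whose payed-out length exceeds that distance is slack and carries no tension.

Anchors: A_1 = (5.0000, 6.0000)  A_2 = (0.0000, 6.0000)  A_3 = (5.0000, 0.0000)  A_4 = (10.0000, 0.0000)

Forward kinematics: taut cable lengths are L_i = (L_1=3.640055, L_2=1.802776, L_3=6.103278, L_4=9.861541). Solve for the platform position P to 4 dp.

expand ‖A_i−P‖²=L_i² and subtract eq 1 (c_i ≔ ‖A_i‖²−L_i²)
c_1 = 25.0000+36.0000−13.2500 = 47.7500
eq1−eq2 → [10.0000  0.0000]·P = 15.0000
eq1−eq3 → [0.0000  12.0000]·P = 60.0000
eq1−eq4 → [-10.0000  12.0000]·P = 45.0000
2×2 solve → P = (1.5000, 5.0000)
check cable 4: ‖A_4−P‖² = 97.2500 ≈ L_4² = 97.2500 ✓

(1.5000, 5.0000)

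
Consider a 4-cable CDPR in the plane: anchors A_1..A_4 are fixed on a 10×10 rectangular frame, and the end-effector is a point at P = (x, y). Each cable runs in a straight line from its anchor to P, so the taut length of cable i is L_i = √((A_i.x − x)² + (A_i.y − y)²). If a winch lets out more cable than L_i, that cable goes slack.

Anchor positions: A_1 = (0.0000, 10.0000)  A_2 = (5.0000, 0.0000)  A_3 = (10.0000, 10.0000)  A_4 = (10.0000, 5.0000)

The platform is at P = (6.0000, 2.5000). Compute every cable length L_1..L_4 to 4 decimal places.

(9.6047, 2.6926, 8.5000, 4.7170)

L_1 = √((0.0000−6.0000)² + (10.0000−2.5000)²) = 9.6047
L_2 = √((5.0000−6.0000)² + (0.0000−2.5000)²) = 2.6926
L_3 = √((10.0000−6.0000)² + (10.0000−2.5000)²) = 8.5000
L_4 = √((10.0000−6.0000)² + (5.0000−2.5000)²) = 4.7170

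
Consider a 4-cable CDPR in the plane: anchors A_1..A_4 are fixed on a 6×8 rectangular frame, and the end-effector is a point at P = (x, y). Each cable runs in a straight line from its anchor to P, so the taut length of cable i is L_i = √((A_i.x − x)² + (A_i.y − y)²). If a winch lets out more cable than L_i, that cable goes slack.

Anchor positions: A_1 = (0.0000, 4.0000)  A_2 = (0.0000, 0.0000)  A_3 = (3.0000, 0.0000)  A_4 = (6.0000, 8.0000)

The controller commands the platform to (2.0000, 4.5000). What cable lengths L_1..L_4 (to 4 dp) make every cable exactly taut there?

(2.0616, 4.9244, 4.6098, 5.3151)

L_1 = √((0.0000−2.0000)² + (4.0000−4.5000)²) = 2.0616
L_2 = √((0.0000−2.0000)² + (0.0000−4.5000)²) = 4.9244
L_3 = √((3.0000−2.0000)² + (0.0000−4.5000)²) = 4.6098
L_4 = √((6.0000−2.0000)² + (8.0000−4.5000)²) = 5.3151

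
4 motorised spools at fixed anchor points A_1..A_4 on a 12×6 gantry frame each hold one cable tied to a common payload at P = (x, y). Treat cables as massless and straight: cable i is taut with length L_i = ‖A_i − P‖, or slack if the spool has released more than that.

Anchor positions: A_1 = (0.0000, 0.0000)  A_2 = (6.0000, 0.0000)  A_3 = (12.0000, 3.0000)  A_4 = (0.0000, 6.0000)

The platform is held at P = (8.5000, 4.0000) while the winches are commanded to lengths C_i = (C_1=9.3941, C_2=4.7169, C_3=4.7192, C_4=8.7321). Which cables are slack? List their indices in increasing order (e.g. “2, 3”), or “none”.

i=1: geometric 9.3941 vs commanded 9.3941 ⇒ taut
i=2: geometric 4.7170 vs commanded 4.7169 ⇒ taut
i=3: geometric 3.6401 vs commanded 4.7192 ⇒ slack
i=4: geometric 8.7321 vs commanded 8.7321 ⇒ taut

3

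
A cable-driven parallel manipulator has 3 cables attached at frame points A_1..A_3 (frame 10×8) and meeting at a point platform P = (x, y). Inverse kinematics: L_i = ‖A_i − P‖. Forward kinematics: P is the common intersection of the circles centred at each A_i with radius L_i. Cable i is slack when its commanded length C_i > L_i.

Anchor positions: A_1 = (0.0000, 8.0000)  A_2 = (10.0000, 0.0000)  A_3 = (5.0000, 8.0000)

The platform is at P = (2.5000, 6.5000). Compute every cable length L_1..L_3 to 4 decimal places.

cable 1: Δx=-2.5000, Δy=1.5000; L_1 = √(Δx²+Δy²) = 2.9155
cable 2: Δx=7.5000, Δy=-6.5000; L_2 = √(Δx²+Δy²) = 9.9247
cable 3: Δx=2.5000, Δy=1.5000; L_3 = √(Δx²+Δy²) = 2.9155

(2.9155, 9.9247, 2.9155)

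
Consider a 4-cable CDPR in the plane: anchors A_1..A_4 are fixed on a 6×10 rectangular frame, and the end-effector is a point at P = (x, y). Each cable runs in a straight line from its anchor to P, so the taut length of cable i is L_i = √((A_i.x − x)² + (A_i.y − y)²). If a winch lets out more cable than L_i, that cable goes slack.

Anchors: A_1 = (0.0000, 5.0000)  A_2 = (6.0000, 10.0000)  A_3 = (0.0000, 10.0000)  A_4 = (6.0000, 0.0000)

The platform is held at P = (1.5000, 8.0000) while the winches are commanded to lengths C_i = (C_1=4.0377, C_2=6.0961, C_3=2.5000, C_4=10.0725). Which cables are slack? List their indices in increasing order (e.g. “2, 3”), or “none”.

1, 2, 4

i=1: geometric 3.3541 vs commanded 4.0377 ⇒ slack
i=2: geometric 4.9244 vs commanded 6.0961 ⇒ slack
i=3: geometric 2.5000 vs commanded 2.5000 ⇒ taut
i=4: geometric 9.1788 vs commanded 10.0725 ⇒ slack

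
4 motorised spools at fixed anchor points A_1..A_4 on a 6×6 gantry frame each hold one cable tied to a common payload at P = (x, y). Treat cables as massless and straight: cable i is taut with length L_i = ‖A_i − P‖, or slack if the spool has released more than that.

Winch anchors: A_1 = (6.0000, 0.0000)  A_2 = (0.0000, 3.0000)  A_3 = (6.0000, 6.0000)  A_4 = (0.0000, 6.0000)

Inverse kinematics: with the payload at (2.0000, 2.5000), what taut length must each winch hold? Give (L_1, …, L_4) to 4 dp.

(4.7170, 2.0616, 5.3151, 4.0311)

cable 1: Δx=4.0000, Δy=-2.5000; L_1 = √(Δx²+Δy²) = 4.7170
cable 2: Δx=-2.0000, Δy=0.5000; L_2 = √(Δx²+Δy²) = 2.0616
cable 3: Δx=4.0000, Δy=3.5000; L_3 = √(Δx²+Δy²) = 5.3151
cable 4: Δx=-2.0000, Δy=3.5000; L_4 = √(Δx²+Δy²) = 4.0311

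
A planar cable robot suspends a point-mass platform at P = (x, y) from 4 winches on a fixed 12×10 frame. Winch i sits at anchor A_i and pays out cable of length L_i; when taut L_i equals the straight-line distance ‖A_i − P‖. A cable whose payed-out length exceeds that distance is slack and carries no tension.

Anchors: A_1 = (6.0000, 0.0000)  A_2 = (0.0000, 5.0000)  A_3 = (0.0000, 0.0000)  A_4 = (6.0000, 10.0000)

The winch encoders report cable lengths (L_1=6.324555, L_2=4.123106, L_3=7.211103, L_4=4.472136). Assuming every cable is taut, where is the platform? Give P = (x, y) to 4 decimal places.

expand ‖A_i−P‖²=L_i² and subtract eq 1 (k_i ≔ ‖A_i‖²−L_i²)
k_1 = 36.0000+0.0000−40.0000 = -4.0000
eq1−eq2 → [12.0000  -10.0000]·P = -12.0000
eq1−eq3 → [12.0000  0.0000]·P = 48.0000
eq1−eq4 → [0.0000  -20.0000]·P = -120.0000
2×2 solve → P = (4.0000, 6.0000)
check cable 4: ‖A_4−P‖² = 20.0000 ≈ L_4² = 20.0000 ✓

(4.0000, 6.0000)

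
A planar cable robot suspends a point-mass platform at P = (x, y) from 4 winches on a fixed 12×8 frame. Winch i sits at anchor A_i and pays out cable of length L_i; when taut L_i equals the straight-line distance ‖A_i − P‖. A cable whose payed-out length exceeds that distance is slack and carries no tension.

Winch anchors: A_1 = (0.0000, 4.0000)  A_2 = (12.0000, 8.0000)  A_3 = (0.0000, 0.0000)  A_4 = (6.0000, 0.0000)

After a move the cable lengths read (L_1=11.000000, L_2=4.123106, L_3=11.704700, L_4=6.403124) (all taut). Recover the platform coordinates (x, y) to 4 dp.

(11.0000, 4.0000)

each cable: (A_i−P)·(A_i−P) = L_i²; let c_i = ‖A_i‖²−L_i²
c_1 = 0.0000+16.0000−121.0000 = -105.0000
row 1: -24.0000x − 8.0000y = -296.0000  (c_2=191.0000)
row 2: 0.0000x + 8.0000y = 32.0000  (c_3=-137.0000)
row 3: -12.0000x + 8.0000y = -100.0000  (c_4=-5.0000)
Cramer on rows 1–2 → x = 11.0000, y = 4.0000
check cable 4: ‖A_4−P‖² = 41.0000 ≈ L_4² = 41.0000 ✓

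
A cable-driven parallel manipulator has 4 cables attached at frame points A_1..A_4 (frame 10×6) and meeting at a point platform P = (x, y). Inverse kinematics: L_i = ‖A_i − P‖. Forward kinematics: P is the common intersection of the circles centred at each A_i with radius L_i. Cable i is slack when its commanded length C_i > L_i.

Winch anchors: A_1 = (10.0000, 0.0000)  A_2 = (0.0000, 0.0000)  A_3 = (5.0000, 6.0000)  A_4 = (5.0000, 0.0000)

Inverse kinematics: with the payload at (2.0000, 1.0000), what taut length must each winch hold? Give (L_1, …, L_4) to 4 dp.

(8.0623, 2.2361, 5.8310, 3.1623)

cable 1: Δx=8.0000, Δy=-1.0000; L_1 = √(Δx²+Δy²) = 8.0623
cable 2: Δx=-2.0000, Δy=-1.0000; L_2 = √(Δx²+Δy²) = 2.2361
cable 3: Δx=3.0000, Δy=5.0000; L_3 = √(Δx²+Δy²) = 5.8310
cable 4: Δx=3.0000, Δy=-1.0000; L_4 = √(Δx²+Δy²) = 3.1623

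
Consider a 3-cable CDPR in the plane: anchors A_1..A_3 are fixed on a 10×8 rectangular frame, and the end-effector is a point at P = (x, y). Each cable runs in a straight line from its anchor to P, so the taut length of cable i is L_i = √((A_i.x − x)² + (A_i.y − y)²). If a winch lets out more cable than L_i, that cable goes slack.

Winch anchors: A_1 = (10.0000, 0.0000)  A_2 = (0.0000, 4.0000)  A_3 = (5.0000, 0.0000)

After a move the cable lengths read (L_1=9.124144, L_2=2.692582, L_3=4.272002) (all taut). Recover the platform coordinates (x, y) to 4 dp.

(1.0000, 1.5000)

expand ‖A_i−P‖²=L_i² and subtract eq 1 (k_i ≔ ‖A_i‖²−L_i²)
k_1 = 100.0000+0.0000−83.2500 = 16.7500
eq1−eq2 → [20.0000  -8.0000]·P = 8.0000
eq1−eq3 → [10.0000  0.0000]·P = 10.0000
2×2 solve → P = (1.0000, 1.5000)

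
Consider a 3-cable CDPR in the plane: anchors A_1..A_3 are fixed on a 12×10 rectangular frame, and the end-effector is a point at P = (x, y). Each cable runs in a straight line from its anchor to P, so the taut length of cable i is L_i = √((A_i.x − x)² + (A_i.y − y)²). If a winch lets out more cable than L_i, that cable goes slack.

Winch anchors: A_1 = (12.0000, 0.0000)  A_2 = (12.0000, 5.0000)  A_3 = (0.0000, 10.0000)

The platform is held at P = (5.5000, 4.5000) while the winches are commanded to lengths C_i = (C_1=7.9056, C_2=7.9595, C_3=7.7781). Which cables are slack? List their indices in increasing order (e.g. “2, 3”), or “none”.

2

cable 1: √((6.5000)²+(-4.5000)²)=7.9057, C_1=7.9056: taut
cable 2: √((6.5000)²+(0.5000)²)=6.5192, C_2=7.9595: slack
cable 3: √((-5.5000)²+(5.5000)²)=7.7782, C_3=7.7781: taut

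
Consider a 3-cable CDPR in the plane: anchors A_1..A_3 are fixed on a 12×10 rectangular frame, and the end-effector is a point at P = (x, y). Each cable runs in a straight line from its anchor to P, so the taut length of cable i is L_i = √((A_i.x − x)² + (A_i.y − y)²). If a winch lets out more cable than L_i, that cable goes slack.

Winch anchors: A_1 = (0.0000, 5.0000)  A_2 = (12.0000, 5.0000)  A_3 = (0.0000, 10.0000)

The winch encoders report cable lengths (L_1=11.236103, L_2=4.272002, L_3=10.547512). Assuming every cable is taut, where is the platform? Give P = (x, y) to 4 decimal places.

circle eqns → linear via eq_j − eq_1; set q_j = A_j·A_j − L_j²
q_1 = 0.0000+25.0000−126.2500 = -101.2500
-24.0000·x + 0.0000·y = q_1−q_2 = -252.0000
0.0000·x − 10.0000·y = q_1−q_3 = -90.0000
solve first two rows → x=10.5000, y=9.0000

(10.5000, 9.0000)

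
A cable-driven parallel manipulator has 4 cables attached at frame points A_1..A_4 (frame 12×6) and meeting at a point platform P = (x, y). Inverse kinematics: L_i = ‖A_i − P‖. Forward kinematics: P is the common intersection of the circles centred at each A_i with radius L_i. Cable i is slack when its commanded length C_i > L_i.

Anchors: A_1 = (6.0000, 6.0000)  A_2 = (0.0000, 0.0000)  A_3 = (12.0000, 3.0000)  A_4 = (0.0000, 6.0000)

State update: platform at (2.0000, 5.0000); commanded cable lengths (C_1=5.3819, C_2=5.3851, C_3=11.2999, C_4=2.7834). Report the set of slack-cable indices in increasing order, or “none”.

cable 1: L_1 = ‖A_1−P‖ = 4.1231;  C_1 = 5.3819 → slack
cable 2: L_2 = ‖A_2−P‖ = 5.3852;  C_2 = 5.3851 → taut
cable 3: L_3 = ‖A_3−P‖ = 10.1980;  C_3 = 11.2999 → slack
cable 4: L_4 = ‖A_4−P‖ = 2.2361;  C_4 = 2.7834 → slack

1, 3, 4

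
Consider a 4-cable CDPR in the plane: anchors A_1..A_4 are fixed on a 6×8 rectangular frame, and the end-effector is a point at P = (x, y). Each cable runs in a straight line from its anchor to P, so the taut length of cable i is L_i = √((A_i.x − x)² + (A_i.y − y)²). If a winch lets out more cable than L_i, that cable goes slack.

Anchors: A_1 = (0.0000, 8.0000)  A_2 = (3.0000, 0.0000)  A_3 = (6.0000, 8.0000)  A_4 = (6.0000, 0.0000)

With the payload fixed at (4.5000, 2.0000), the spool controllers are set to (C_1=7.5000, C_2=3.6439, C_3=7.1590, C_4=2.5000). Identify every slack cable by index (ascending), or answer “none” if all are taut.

2, 3

i=1: geometric 7.5000 vs commanded 7.5000 ⇒ taut
i=2: geometric 2.5000 vs commanded 3.6439 ⇒ slack
i=3: geometric 6.1847 vs commanded 7.1590 ⇒ slack
i=4: geometric 2.5000 vs commanded 2.5000 ⇒ taut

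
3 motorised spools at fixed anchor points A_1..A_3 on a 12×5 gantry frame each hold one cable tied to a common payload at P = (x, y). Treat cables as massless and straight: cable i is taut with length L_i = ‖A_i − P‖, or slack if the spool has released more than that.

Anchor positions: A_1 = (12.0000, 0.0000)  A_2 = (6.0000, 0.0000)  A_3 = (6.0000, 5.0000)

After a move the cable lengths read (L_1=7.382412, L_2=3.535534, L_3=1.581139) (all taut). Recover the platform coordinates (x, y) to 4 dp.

(5.5000, 3.5000)

each cable: (A_i−P)·(A_i−P) = L_i²; let q_i = ‖A_i‖²−L_i²
q_1 = 144.0000+0.0000−54.5000 = 89.5000
row 1: 12.0000x + 0.0000y = 66.0000  (q_2=23.5000)
row 2: 12.0000x − 10.0000y = 31.0000  (q_3=58.5000)
Cramer on rows 1–2 → x = 5.5000, y = 3.5000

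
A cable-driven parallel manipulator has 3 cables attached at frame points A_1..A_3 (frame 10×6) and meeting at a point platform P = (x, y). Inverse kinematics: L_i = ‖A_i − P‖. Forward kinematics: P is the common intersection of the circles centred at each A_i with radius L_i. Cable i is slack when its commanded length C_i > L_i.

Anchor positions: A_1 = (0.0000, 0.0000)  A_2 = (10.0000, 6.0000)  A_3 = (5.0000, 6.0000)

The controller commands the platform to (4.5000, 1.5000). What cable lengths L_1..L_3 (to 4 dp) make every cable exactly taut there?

(4.7434, 7.1063, 4.5277)

L_1 = √((0.0000−4.5000)² + (0.0000−1.5000)²) = 4.7434
L_2 = √((10.0000−4.5000)² + (6.0000−1.5000)²) = 7.1063
L_3 = √((5.0000−4.5000)² + (6.0000−1.5000)²) = 4.5277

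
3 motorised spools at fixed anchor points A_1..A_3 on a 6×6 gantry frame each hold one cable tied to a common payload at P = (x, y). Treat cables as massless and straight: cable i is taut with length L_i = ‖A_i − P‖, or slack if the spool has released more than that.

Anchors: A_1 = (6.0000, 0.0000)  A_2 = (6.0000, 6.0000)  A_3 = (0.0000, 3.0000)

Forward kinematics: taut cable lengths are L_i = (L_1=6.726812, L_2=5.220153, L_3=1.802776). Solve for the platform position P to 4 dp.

expand ‖A_i−P‖²=L_i² and subtract eq 1 (k_i ≔ ‖A_i‖²−L_i²)
k_1 = 36.0000+0.0000−45.2500 = -9.2500
eq1−eq2 → [0.0000  -12.0000]·P = -54.0000
eq1−eq3 → [12.0000  -6.0000]·P = -15.0000
2×2 solve → P = (1.0000, 4.5000)

(1.0000, 4.5000)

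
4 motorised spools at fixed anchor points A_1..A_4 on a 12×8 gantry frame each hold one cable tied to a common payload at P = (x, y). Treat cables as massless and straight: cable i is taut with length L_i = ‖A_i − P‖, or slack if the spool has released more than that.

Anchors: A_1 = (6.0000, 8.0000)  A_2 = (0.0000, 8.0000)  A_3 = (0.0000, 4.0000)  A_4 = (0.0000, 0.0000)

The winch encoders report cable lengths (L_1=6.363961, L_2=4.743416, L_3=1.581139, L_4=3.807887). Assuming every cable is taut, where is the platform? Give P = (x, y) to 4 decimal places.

expand ‖A_i−P‖²=L_i² and subtract eq 1 (q_i ≔ ‖A_i‖²−L_i²)
q_1 = 36.0000+64.0000−40.5000 = 59.5000
eq1−eq2 → [12.0000  0.0000]·P = 18.0000
eq1−eq3 → [12.0000  8.0000]·P = 46.0000
eq1−eq4 → [12.0000  16.0000]·P = 74.0000
2×2 solve → P = (1.5000, 3.5000)
check cable 4: ‖A_4−P‖² = 14.5000 ≈ L_4² = 14.5000 ✓

(1.5000, 3.5000)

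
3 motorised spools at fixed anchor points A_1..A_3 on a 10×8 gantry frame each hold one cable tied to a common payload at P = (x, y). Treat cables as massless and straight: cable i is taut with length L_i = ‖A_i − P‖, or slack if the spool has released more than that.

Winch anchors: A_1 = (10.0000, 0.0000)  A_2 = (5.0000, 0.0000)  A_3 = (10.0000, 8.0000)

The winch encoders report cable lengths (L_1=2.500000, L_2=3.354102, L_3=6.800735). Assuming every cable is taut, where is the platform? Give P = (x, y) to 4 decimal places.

expand ‖A_i−P‖²=L_i² and subtract eq 1 (c_i ≔ ‖A_i‖²−L_i²)
c_1 = 100.0000+0.0000−6.2500 = 93.7500
eq1−eq2 → [10.0000  0.0000]·P = 80.0000
eq1−eq3 → [0.0000  -16.0000]·P = -24.0000
2×2 solve → P = (8.0000, 1.5000)

(8.0000, 1.5000)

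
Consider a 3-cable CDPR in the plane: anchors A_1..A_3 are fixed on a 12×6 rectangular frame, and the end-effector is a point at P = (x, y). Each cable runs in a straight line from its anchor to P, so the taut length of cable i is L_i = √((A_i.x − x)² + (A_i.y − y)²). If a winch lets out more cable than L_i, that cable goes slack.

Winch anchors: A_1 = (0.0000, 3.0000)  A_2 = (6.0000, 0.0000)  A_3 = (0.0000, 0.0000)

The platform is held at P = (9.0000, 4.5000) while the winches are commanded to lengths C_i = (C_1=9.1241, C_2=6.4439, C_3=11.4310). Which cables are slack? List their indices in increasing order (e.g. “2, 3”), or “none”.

cable 1: L_1 = ‖A_1−P‖ = 9.1241;  C_1 = 9.1241 → taut
cable 2: L_2 = ‖A_2−P‖ = 5.4083;  C_2 = 6.4439 → slack
cable 3: L_3 = ‖A_3−P‖ = 10.0623;  C_3 = 11.4310 → slack

2, 3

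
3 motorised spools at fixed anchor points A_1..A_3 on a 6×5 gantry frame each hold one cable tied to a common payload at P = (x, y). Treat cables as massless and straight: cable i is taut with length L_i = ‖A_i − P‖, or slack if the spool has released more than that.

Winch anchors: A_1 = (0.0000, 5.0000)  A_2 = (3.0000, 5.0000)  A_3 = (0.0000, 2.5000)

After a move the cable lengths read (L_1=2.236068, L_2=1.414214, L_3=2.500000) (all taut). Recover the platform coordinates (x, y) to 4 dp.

(2.0000, 4.0000)

expand ‖A_i−P‖²=L_i² and subtract eq 1 (c_i ≔ ‖A_i‖²−L_i²)
c_1 = 0.0000+25.0000−5.0000 = 20.0000
eq1−eq2 → [-6.0000  0.0000]·P = -12.0000
eq1−eq3 → [0.0000  5.0000]·P = 20.0000
2×2 solve → P = (2.0000, 4.0000)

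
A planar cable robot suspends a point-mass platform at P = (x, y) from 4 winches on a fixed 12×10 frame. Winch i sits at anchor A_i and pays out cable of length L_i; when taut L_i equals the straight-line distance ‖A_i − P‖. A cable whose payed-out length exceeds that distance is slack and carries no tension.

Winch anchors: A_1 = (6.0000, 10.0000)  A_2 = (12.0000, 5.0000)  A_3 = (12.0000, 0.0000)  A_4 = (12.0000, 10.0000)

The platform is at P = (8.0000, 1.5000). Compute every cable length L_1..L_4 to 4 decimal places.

(8.7321, 5.3151, 4.2720, 9.3941)

L_1: Δ = A_1−P = (-2.0000, 8.5000) → ‖Δ‖ = √76.2500 = 8.7321
L_2: Δ = A_2−P = (4.0000, 3.5000) → ‖Δ‖ = √28.2500 = 5.3151
L_3: Δ = A_3−P = (4.0000, -1.5000) → ‖Δ‖ = √18.2500 = 4.2720
L_4: Δ = A_4−P = (4.0000, 8.5000) → ‖Δ‖ = √88.2500 = 9.3941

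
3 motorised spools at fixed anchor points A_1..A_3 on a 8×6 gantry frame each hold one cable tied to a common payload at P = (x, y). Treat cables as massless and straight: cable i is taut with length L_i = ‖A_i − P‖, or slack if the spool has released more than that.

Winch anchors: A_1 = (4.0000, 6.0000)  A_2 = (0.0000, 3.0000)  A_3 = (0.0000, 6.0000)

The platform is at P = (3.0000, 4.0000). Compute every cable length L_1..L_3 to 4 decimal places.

L_1: Δ = A_1−P = (1.0000, 2.0000) → ‖Δ‖ = √5.0000 = 2.2361
L_2: Δ = A_2−P = (-3.0000, -1.0000) → ‖Δ‖ = √10.0000 = 3.1623
L_3: Δ = A_3−P = (-3.0000, 2.0000) → ‖Δ‖ = √13.0000 = 3.6056

(2.2361, 3.1623, 3.6056)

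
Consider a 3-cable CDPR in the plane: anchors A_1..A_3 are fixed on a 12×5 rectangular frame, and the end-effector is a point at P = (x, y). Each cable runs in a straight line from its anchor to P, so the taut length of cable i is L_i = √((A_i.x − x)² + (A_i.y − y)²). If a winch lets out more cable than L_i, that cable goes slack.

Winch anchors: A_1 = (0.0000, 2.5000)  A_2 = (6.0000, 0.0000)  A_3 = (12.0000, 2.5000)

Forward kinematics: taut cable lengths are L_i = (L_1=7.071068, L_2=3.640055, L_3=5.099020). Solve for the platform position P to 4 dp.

(7.0000, 3.5000)

circle eqns → linear via eq_j − eq_1; set q_j = A_j·A_j − L_j²
q_1 = 0.0000+6.2500−50.0000 = -43.7500
-12.0000·x + 5.0000·y = q_1−q_2 = -66.5000
-24.0000·x + 0.0000·y = q_1−q_3 = -168.0000
solve first two rows → x=7.0000, y=3.5000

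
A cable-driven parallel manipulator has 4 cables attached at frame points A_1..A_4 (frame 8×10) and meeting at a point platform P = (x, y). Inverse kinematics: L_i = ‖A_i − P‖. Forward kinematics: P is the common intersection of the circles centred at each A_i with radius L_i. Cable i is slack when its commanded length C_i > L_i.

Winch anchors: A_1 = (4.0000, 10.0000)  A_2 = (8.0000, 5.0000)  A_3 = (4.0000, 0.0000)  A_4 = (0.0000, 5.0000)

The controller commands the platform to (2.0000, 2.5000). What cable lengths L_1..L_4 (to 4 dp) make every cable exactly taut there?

L_1 = √((4.0000−2.0000)² + (10.0000−2.5000)²) = 7.7621
L_2 = √((8.0000−2.0000)² + (5.0000−2.5000)²) = 6.5000
L_3 = √((4.0000−2.0000)² + (0.0000−2.5000)²) = 3.2016
L_4 = √((0.0000−2.0000)² + (5.0000−2.5000)²) = 3.2016

(7.7621, 6.5000, 3.2016, 3.2016)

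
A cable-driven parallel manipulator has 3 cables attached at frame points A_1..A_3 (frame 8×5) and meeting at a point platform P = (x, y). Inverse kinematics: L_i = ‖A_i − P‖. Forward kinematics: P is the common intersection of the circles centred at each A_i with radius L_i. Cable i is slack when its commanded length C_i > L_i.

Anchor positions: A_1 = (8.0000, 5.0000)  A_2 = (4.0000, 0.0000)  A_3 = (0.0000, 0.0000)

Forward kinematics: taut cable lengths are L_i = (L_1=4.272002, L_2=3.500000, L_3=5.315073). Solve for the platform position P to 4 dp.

(4.0000, 3.5000)

each cable: (A_i−P)·(A_i−P) = L_i²; let k_i = ‖A_i‖²−L_i²
k_1 = 64.0000+25.0000−18.2500 = 70.7500
row 1: 8.0000x + 10.0000y = 67.0000  (k_2=3.7500)
row 2: 16.0000x + 10.0000y = 99.0000  (k_3=-28.2500)
Cramer on rows 1–2 → x = 4.0000, y = 3.5000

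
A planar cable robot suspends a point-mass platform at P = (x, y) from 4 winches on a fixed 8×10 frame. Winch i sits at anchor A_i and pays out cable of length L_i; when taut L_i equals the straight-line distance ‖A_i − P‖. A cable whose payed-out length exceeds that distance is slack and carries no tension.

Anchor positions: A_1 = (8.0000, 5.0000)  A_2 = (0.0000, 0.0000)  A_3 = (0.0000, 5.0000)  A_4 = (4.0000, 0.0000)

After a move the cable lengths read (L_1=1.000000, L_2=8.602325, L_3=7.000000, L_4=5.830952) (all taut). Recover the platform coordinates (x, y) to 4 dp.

circle eqns → linear via eq_j − eq_1; set q_j = A_j·A_j − L_j²
q_1 = 64.0000+25.0000−1.0000 = 88.0000
16.0000·x + 10.0000·y = q_1−q_2 = 162.0000
16.0000·x + 0.0000·y = q_1−q_3 = 112.0000
8.0000·x + 10.0000·y = q_1−q_4 = 106.0000
solve first two rows → x=7.0000, y=5.0000
check cable 4: ‖A_4−P‖² = 34.0000 ≈ L_4² = 34.0000 ✓

(7.0000, 5.0000)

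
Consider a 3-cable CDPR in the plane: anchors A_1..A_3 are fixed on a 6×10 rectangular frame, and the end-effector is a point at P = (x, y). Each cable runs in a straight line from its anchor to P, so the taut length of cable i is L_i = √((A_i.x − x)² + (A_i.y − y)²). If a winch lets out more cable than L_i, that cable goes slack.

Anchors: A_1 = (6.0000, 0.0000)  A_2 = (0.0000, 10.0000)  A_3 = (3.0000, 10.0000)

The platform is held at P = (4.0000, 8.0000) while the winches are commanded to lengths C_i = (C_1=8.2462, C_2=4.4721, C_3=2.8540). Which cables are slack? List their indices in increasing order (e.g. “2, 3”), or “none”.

3

cable 1: √((2.0000)²+(-8.0000)²)=8.2462, C_1=8.2462: taut
cable 2: √((-4.0000)²+(2.0000)²)=4.4721, C_2=4.4721: taut
cable 3: √((-1.0000)²+(2.0000)²)=2.2361, C_3=2.8540: slack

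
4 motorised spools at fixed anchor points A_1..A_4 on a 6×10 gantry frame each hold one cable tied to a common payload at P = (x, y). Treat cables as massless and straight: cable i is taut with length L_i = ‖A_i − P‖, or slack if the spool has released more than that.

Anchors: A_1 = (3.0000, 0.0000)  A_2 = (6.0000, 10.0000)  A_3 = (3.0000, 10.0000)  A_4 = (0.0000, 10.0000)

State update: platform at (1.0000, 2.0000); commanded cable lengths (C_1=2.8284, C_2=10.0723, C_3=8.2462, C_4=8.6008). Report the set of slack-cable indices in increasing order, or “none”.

i=1: geometric 2.8284 vs commanded 2.8284 ⇒ taut
i=2: geometric 9.4340 vs commanded 10.0723 ⇒ slack
i=3: geometric 8.2462 vs commanded 8.2462 ⇒ taut
i=4: geometric 8.0623 vs commanded 8.6008 ⇒ slack

2, 4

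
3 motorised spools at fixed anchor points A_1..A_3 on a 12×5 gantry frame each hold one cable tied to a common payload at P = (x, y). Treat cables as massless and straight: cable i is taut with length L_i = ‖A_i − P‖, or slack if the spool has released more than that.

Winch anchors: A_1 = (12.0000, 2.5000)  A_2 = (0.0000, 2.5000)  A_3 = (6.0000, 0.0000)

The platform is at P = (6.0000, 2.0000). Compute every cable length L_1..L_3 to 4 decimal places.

L_1: Δ = A_1−P = (6.0000, 0.5000) → ‖Δ‖ = √36.2500 = 6.0208
L_2: Δ = A_2−P = (-6.0000, 0.5000) → ‖Δ‖ = √36.2500 = 6.0208
L_3: Δ = A_3−P = (0.0000, -2.0000) → ‖Δ‖ = √4.0000 = 2.0000

(6.0208, 6.0208, 2.0000)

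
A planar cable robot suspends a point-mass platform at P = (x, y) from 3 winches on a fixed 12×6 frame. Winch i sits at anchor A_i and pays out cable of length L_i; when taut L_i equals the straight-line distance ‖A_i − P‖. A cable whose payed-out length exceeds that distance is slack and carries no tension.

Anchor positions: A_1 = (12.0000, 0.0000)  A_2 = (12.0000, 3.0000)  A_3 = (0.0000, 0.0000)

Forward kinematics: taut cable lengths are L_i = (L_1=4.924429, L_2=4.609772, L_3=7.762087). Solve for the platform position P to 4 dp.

expand ‖A_i−P‖²=L_i² and subtract eq 1 (q_i ≔ ‖A_i‖²−L_i²)
q_1 = 144.0000+0.0000−24.2500 = 119.7500
eq1−eq2 → [0.0000  -6.0000]·P = -12.0000
eq1−eq3 → [24.0000  0.0000]·P = 180.0000
2×2 solve → P = (7.5000, 2.0000)

(7.5000, 2.0000)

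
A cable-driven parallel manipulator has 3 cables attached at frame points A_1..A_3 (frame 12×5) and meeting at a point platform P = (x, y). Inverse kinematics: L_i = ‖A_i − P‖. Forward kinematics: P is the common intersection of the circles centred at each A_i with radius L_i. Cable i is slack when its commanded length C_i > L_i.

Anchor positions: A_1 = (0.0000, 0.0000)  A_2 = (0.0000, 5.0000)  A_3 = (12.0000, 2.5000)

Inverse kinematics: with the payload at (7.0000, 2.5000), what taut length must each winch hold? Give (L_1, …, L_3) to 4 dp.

(7.4330, 7.4330, 5.0000)

L_1: Δ = A_1−P = (-7.0000, -2.5000) → ‖Δ‖ = √55.2500 = 7.4330
L_2: Δ = A_2−P = (-7.0000, 2.5000) → ‖Δ‖ = √55.2500 = 7.4330
L_3: Δ = A_3−P = (5.0000, 0.0000) → ‖Δ‖ = √25.0000 = 5.0000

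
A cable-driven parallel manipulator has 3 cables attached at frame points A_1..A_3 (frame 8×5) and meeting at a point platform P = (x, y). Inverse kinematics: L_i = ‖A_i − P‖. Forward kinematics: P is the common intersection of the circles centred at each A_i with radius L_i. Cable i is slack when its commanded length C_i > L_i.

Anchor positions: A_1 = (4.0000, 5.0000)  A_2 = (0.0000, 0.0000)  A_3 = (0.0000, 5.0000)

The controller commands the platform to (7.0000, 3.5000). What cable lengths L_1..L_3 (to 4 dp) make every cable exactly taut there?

L_1 = √((4.0000−7.0000)² + (5.0000−3.5000)²) = 3.3541
L_2 = √((0.0000−7.0000)² + (0.0000−3.5000)²) = 7.8262
L_3 = √((0.0000−7.0000)² + (5.0000−3.5000)²) = 7.1589

(3.3541, 7.8262, 7.1589)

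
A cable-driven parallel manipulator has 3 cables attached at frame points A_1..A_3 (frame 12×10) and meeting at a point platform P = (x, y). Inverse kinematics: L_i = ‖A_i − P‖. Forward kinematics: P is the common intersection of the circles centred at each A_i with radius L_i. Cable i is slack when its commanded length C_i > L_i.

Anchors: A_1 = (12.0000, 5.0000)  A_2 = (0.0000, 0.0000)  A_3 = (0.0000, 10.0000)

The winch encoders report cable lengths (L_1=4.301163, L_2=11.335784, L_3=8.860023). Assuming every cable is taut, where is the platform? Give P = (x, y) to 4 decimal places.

each cable: (A_i−P)·(A_i−P) = L_i²; let c_i = ‖A_i‖²−L_i²
c_1 = 144.0000+25.0000−18.5000 = 150.5000
row 1: 24.0000x + 10.0000y = 279.0000  (c_2=-128.5000)
row 2: 24.0000x − 10.0000y = 129.0000  (c_3=21.5000)
Cramer on rows 1–2 → x = 8.5000, y = 7.5000

(8.5000, 7.5000)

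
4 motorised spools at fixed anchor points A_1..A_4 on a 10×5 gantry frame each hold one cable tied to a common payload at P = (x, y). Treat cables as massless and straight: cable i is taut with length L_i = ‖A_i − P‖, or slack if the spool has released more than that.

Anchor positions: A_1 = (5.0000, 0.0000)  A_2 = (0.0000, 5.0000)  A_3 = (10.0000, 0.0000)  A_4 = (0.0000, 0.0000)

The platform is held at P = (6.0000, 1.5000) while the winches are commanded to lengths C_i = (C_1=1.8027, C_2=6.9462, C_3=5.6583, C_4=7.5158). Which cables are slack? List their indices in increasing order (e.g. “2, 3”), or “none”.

3, 4

cable 1: L_1 = ‖A_1−P‖ = 1.8028;  C_1 = 1.8027 → taut
cable 2: L_2 = ‖A_2−P‖ = 6.9462;  C_2 = 6.9462 → taut
cable 3: L_3 = ‖A_3−P‖ = 4.2720;  C_3 = 5.6583 → slack
cable 4: L_4 = ‖A_4−P‖ = 6.1847;  C_4 = 7.5158 → slack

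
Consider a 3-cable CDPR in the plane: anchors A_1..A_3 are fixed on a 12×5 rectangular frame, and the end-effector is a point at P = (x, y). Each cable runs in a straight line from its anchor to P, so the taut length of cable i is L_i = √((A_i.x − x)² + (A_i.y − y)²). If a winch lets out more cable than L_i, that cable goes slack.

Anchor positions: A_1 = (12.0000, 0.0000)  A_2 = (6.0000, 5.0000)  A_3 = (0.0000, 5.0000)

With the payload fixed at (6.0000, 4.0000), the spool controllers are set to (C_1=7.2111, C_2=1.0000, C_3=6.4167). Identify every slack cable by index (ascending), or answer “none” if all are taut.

cable 1: √((6.0000)²+(-4.0000)²)=7.2111, C_1=7.2111: taut
cable 2: √((0.0000)²+(1.0000)²)=1.0000, C_2=1.0000: taut
cable 3: √((-6.0000)²+(1.0000)²)=6.0828, C_3=6.4167: slack

3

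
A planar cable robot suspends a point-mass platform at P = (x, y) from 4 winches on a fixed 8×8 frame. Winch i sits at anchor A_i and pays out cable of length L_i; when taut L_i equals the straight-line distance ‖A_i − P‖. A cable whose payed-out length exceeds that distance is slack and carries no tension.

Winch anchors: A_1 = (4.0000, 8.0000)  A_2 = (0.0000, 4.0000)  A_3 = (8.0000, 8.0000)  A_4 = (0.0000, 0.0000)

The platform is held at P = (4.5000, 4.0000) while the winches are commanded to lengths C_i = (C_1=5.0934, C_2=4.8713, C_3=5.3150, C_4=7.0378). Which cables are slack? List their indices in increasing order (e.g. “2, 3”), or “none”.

cable 1: L_1 = ‖A_1−P‖ = 4.0311;  C_1 = 5.0934 → slack
cable 2: L_2 = ‖A_2−P‖ = 4.5000;  C_2 = 4.8713 → slack
cable 3: L_3 = ‖A_3−P‖ = 5.3151;  C_3 = 5.3150 → taut
cable 4: L_4 = ‖A_4−P‖ = 6.0208;  C_4 = 7.0378 → slack

1, 2, 4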